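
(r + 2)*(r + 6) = r^2 + 8*r + 12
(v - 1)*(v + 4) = v^2 + 3*v - 4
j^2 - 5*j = j*(j - 5)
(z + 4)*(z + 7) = z^2 + 11*z + 28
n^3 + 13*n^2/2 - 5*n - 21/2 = (n - 3/2)*(n + 1)*(n + 7)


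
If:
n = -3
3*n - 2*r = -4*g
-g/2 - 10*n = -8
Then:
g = 76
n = -3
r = 295/2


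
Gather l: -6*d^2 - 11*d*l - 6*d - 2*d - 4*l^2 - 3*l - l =-6*d^2 - 8*d - 4*l^2 + l*(-11*d - 4)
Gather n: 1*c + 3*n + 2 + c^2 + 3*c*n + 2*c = c^2 + 3*c + n*(3*c + 3) + 2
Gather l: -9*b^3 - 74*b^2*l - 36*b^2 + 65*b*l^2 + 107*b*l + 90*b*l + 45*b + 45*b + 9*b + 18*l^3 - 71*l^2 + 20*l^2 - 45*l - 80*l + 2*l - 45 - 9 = -9*b^3 - 36*b^2 + 99*b + 18*l^3 + l^2*(65*b - 51) + l*(-74*b^2 + 197*b - 123) - 54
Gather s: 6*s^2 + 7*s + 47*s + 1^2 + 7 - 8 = 6*s^2 + 54*s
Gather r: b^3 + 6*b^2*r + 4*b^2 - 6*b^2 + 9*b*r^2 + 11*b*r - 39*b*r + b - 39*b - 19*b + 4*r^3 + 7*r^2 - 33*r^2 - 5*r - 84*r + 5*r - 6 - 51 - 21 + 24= b^3 - 2*b^2 - 57*b + 4*r^3 + r^2*(9*b - 26) + r*(6*b^2 - 28*b - 84) - 54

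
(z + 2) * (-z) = -z^2 - 2*z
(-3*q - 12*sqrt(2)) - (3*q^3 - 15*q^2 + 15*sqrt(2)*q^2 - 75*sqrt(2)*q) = -3*q^3 - 15*sqrt(2)*q^2 + 15*q^2 - 3*q + 75*sqrt(2)*q - 12*sqrt(2)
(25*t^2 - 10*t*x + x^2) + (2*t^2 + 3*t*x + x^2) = 27*t^2 - 7*t*x + 2*x^2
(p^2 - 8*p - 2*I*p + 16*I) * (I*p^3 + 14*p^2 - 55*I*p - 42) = I*p^5 + 16*p^4 - 8*I*p^4 - 128*p^3 - 83*I*p^3 - 152*p^2 + 664*I*p^2 + 1216*p + 84*I*p - 672*I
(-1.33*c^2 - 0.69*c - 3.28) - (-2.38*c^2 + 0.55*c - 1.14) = 1.05*c^2 - 1.24*c - 2.14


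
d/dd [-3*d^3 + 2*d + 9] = 2 - 9*d^2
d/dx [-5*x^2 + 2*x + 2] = 2 - 10*x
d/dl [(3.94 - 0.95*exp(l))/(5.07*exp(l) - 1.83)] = -18.2373*exp(l)/(5.07*exp(l) - 1.83)^2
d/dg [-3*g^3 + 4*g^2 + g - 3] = -9*g^2 + 8*g + 1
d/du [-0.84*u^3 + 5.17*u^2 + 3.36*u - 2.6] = -2.52*u^2 + 10.34*u + 3.36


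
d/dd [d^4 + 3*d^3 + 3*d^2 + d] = 4*d^3 + 9*d^2 + 6*d + 1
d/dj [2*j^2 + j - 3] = 4*j + 1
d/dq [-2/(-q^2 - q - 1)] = 2*(-2*q - 1)/(q^2 + q + 1)^2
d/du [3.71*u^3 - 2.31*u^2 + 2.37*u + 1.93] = 11.13*u^2 - 4.62*u + 2.37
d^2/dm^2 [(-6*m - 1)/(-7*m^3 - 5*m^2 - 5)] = 2*(m^2*(6*m + 1)*(21*m + 10)^2 - (126*m^2 + 60*m + (6*m + 1)*(21*m + 5))*(7*m^3 + 5*m^2 + 5))/(7*m^3 + 5*m^2 + 5)^3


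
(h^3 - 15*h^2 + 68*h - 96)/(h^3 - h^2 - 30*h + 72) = (h - 8)/(h + 6)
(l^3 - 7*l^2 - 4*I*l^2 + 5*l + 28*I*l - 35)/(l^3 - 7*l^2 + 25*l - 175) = (l + I)/(l + 5*I)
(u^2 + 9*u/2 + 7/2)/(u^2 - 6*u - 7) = (u + 7/2)/(u - 7)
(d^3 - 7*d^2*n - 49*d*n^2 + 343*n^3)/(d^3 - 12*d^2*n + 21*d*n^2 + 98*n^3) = (d + 7*n)/(d + 2*n)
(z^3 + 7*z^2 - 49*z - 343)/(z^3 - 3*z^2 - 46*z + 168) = (z^2 - 49)/(z^2 - 10*z + 24)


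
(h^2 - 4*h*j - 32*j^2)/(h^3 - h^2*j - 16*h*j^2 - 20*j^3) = (-h^2 + 4*h*j + 32*j^2)/(-h^3 + h^2*j + 16*h*j^2 + 20*j^3)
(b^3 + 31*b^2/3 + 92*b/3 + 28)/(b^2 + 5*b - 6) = (3*b^2 + 13*b + 14)/(3*(b - 1))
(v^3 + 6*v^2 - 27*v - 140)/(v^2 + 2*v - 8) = (v^2 + 2*v - 35)/(v - 2)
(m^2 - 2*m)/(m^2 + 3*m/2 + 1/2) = 2*m*(m - 2)/(2*m^2 + 3*m + 1)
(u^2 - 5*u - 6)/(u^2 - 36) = (u + 1)/(u + 6)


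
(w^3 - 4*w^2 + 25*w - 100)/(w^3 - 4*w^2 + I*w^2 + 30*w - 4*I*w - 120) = (w + 5*I)/(w + 6*I)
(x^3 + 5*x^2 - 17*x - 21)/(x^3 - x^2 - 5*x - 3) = (x + 7)/(x + 1)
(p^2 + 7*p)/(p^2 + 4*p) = (p + 7)/(p + 4)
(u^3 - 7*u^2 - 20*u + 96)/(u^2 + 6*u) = (u^3 - 7*u^2 - 20*u + 96)/(u*(u + 6))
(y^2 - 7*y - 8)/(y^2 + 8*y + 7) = (y - 8)/(y + 7)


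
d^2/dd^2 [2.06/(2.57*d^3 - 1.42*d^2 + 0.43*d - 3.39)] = ((5.8504 - 31.7652*d)*(2.57*d^3 - 1.42*d^2 + 0.43*d - 3.39) + 2.06*(7.71*d^2 - 2.84*d + 0.43)*(15.42*d^2 - 5.68*d + 0.86))/(2.57*d^3 - 1.42*d^2 + 0.43*d - 3.39)^3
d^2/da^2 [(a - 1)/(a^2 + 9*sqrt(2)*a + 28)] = 2*((a - 1)*(2*a + 9*sqrt(2))^2 + (-3*a - 9*sqrt(2) + 1)*(a^2 + 9*sqrt(2)*a + 28))/(a^2 + 9*sqrt(2)*a + 28)^3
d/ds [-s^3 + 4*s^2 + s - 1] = -3*s^2 + 8*s + 1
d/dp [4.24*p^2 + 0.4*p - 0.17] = 8.48*p + 0.4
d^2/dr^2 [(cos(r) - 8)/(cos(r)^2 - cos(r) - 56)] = (sin(r)^2 + 7*cos(r) + 1)/(cos(r) + 7)^3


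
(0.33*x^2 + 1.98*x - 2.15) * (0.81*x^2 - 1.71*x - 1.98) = 0.2673*x^4 + 1.0395*x^3 - 5.7807*x^2 - 0.2439*x + 4.257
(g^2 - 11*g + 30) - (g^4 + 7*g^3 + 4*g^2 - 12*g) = -g^4 - 7*g^3 - 3*g^2 + g + 30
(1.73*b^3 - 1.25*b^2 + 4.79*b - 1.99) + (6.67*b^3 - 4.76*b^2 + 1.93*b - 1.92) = 8.4*b^3 - 6.01*b^2 + 6.72*b - 3.91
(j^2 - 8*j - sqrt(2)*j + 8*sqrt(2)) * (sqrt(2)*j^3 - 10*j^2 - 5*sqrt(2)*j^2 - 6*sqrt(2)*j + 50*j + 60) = sqrt(2)*j^5 - 13*sqrt(2)*j^4 - 12*j^4 + 44*sqrt(2)*j^3 + 156*j^3 - 408*j^2 - 82*sqrt(2)*j^2 - 576*j + 340*sqrt(2)*j + 480*sqrt(2)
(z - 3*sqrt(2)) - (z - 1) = 1 - 3*sqrt(2)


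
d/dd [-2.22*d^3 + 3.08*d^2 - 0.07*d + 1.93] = -6.66*d^2 + 6.16*d - 0.07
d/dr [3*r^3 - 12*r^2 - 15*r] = 9*r^2 - 24*r - 15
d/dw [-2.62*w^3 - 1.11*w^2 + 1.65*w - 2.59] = -7.86*w^2 - 2.22*w + 1.65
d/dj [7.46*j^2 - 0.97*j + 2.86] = 14.92*j - 0.97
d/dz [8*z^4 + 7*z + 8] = 32*z^3 + 7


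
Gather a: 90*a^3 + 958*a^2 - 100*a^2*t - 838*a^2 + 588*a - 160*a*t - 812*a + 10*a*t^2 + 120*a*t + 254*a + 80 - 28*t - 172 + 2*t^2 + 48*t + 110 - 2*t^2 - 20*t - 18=90*a^3 + a^2*(120 - 100*t) + a*(10*t^2 - 40*t + 30)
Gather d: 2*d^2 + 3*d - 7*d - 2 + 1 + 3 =2*d^2 - 4*d + 2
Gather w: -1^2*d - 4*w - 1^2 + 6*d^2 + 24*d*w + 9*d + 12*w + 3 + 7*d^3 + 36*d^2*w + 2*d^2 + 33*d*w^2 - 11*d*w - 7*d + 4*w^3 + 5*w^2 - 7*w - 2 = 7*d^3 + 8*d^2 + d + 4*w^3 + w^2*(33*d + 5) + w*(36*d^2 + 13*d + 1)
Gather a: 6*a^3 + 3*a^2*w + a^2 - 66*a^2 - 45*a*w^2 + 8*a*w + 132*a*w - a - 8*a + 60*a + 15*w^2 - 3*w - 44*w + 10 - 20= 6*a^3 + a^2*(3*w - 65) + a*(-45*w^2 + 140*w + 51) + 15*w^2 - 47*w - 10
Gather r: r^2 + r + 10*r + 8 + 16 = r^2 + 11*r + 24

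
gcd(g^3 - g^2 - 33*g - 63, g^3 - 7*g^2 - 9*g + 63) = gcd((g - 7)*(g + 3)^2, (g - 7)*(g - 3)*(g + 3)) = g^2 - 4*g - 21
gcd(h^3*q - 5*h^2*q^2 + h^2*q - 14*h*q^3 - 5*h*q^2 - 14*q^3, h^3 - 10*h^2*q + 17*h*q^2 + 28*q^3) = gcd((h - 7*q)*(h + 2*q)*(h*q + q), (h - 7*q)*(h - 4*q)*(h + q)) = -h + 7*q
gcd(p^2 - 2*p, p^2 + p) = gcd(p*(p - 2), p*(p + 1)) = p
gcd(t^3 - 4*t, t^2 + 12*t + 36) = 1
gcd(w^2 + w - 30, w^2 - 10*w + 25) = w - 5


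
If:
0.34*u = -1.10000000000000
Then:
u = -3.24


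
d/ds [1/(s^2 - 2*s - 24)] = 2*(1 - s)/(-s^2 + 2*s + 24)^2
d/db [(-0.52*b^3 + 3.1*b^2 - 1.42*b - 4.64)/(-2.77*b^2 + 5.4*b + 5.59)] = (1.4404*b^4 - 5.616*b^3 + 4.08620000000001*b^2 + 8.9524*b + 17.1182)/(7.6729*b^4 - 29.916*b^3 - 1.80859999999999*b^2 + 60.372*b + 31.2481)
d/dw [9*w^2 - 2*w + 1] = 18*w - 2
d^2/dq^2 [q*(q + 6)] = 2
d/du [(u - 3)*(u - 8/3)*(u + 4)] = 3*u^2 - 10*u/3 - 44/3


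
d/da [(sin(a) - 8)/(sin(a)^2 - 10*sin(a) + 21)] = (16*sin(a) + cos(a)^2 - 60)*cos(a)/(sin(a)^2 - 10*sin(a) + 21)^2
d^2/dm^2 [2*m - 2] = 0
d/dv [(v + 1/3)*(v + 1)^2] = (v + 1)*(9*v + 5)/3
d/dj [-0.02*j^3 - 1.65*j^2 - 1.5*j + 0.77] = -0.06*j^2 - 3.3*j - 1.5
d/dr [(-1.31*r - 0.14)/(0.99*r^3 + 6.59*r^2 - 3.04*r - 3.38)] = (2.5938*r^3 + 9.0487*r^2 + 1.8452*r + 4.0022)/(0.9801*r^6 + 13.0482*r^5 + 37.4089*r^4 - 46.7596*r^3 - 35.3068*r^2 + 20.5504*r + 11.4244)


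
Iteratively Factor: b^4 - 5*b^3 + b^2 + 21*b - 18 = (b + 2)*(b^3 - 7*b^2 + 15*b - 9) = (b - 3)*(b + 2)*(b^2 - 4*b + 3) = (b - 3)^2*(b + 2)*(b - 1)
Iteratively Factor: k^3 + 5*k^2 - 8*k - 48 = (k + 4)*(k^2 + k - 12) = (k + 4)^2*(k - 3)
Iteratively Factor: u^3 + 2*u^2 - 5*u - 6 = (u + 3)*(u^2 - u - 2) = (u - 2)*(u + 3)*(u + 1)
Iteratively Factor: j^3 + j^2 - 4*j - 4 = (j + 1)*(j^2 - 4) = (j - 2)*(j + 1)*(j + 2)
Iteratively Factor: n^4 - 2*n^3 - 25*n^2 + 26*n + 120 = (n + 4)*(n^3 - 6*n^2 - n + 30) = (n - 5)*(n + 4)*(n^2 - n - 6) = (n - 5)*(n - 3)*(n + 4)*(n + 2)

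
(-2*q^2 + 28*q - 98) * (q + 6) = -2*q^3 + 16*q^2 + 70*q - 588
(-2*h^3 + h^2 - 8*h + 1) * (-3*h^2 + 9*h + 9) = 6*h^5 - 21*h^4 + 15*h^3 - 66*h^2 - 63*h + 9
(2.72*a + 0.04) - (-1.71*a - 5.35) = 4.43*a + 5.39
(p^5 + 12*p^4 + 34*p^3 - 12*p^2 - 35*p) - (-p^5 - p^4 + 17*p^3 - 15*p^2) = 2*p^5 + 13*p^4 + 17*p^3 + 3*p^2 - 35*p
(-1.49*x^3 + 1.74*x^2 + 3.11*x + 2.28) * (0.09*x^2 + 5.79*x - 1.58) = -0.1341*x^5 - 8.4705*x^4 + 12.7087*x^3 + 15.4629*x^2 + 8.2874*x - 3.6024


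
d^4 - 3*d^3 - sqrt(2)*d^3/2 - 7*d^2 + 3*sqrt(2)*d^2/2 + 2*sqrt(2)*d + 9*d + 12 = (d - 4)*(d + 1)*(d - 3*sqrt(2)/2)*(d + sqrt(2))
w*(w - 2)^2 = w^3 - 4*w^2 + 4*w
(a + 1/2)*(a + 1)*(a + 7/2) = a^3 + 5*a^2 + 23*a/4 + 7/4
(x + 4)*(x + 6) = x^2 + 10*x + 24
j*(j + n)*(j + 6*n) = j^3 + 7*j^2*n + 6*j*n^2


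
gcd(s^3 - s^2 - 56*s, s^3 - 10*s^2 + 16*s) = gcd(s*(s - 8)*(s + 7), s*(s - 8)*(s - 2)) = s^2 - 8*s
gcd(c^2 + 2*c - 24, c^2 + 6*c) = c + 6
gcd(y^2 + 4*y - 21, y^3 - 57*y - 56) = y + 7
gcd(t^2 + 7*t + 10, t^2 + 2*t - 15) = t + 5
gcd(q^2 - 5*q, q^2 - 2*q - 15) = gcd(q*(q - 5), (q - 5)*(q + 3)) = q - 5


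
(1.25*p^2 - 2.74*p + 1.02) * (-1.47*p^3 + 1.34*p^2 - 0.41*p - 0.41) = -1.8375*p^5 + 5.7028*p^4 - 5.6835*p^3 + 1.9777*p^2 + 0.7052*p - 0.4182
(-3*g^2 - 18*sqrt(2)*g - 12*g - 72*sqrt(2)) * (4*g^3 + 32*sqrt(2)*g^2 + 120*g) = -12*g^5 - 168*sqrt(2)*g^4 - 48*g^4 - 1512*g^3 - 672*sqrt(2)*g^3 - 6048*g^2 - 2160*sqrt(2)*g^2 - 8640*sqrt(2)*g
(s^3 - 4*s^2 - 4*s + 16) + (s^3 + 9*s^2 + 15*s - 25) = 2*s^3 + 5*s^2 + 11*s - 9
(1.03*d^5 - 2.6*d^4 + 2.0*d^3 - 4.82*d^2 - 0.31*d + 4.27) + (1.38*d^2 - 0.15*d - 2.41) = 1.03*d^5 - 2.6*d^4 + 2.0*d^3 - 3.44*d^2 - 0.46*d + 1.86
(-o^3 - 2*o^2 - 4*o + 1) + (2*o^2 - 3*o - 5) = -o^3 - 7*o - 4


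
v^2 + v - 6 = (v - 2)*(v + 3)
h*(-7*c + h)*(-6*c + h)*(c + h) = 42*c^3*h + 29*c^2*h^2 - 12*c*h^3 + h^4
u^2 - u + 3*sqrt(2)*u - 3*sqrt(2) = (u - 1)*(u + 3*sqrt(2))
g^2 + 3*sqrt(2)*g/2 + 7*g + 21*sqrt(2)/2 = (g + 7)*(g + 3*sqrt(2)/2)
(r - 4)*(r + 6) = r^2 + 2*r - 24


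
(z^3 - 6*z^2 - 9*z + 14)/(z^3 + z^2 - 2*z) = (z - 7)/z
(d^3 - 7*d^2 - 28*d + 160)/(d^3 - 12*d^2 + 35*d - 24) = (d^2 + d - 20)/(d^2 - 4*d + 3)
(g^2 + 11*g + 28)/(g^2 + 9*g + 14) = (g + 4)/(g + 2)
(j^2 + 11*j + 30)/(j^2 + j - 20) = (j + 6)/(j - 4)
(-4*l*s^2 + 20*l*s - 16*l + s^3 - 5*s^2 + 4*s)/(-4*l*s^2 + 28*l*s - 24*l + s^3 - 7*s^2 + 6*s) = (s - 4)/(s - 6)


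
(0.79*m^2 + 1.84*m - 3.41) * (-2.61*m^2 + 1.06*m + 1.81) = -2.0619*m^4 - 3.965*m^3 + 12.2804*m^2 - 0.2842*m - 6.1721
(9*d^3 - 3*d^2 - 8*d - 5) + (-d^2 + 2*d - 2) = 9*d^3 - 4*d^2 - 6*d - 7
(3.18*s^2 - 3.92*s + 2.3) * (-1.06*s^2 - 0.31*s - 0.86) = -3.3708*s^4 + 3.1694*s^3 - 3.9576*s^2 + 2.6582*s - 1.978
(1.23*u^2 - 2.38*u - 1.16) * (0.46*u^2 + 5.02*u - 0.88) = 0.5658*u^4 + 5.0798*u^3 - 13.5636*u^2 - 3.7288*u + 1.0208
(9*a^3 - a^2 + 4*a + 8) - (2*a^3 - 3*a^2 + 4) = 7*a^3 + 2*a^2 + 4*a + 4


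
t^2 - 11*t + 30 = (t - 6)*(t - 5)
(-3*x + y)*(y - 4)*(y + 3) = -3*x*y^2 + 3*x*y + 36*x + y^3 - y^2 - 12*y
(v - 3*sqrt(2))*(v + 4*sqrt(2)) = v^2 + sqrt(2)*v - 24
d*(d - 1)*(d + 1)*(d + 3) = d^4 + 3*d^3 - d^2 - 3*d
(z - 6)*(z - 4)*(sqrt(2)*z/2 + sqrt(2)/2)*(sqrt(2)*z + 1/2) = z^4 - 9*z^3 + sqrt(2)*z^3/4 - 9*sqrt(2)*z^2/4 + 14*z^2 + 7*sqrt(2)*z/2 + 24*z + 6*sqrt(2)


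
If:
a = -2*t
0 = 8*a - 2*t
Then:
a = 0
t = 0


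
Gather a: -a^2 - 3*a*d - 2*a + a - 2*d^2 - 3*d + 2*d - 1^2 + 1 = -a^2 + a*(-3*d - 1) - 2*d^2 - d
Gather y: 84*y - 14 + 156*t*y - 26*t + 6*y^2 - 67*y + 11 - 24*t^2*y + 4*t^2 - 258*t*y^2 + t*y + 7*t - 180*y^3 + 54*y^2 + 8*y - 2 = 4*t^2 - 19*t - 180*y^3 + y^2*(60 - 258*t) + y*(-24*t^2 + 157*t + 25) - 5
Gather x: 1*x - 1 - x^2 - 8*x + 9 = -x^2 - 7*x + 8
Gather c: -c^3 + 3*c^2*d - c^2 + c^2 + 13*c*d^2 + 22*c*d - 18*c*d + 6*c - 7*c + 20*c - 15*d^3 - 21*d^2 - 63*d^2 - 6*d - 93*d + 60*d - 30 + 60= -c^3 + 3*c^2*d + c*(13*d^2 + 4*d + 19) - 15*d^3 - 84*d^2 - 39*d + 30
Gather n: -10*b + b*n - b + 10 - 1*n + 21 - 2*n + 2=-11*b + n*(b - 3) + 33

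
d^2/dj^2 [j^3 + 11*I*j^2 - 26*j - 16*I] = 6*j + 22*I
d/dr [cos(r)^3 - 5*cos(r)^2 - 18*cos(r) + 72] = (-3*cos(r)^2 + 10*cos(r) + 18)*sin(r)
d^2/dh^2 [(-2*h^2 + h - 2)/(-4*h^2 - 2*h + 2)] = (-8*h^3 + 36*h^2 + 6*h + 7)/(8*h^6 + 12*h^5 - 6*h^4 - 11*h^3 + 3*h^2 + 3*h - 1)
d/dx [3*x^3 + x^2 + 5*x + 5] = 9*x^2 + 2*x + 5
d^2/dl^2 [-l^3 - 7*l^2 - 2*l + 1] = -6*l - 14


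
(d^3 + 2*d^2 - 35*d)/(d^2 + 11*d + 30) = d*(d^2 + 2*d - 35)/(d^2 + 11*d + 30)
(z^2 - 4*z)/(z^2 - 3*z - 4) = z/(z + 1)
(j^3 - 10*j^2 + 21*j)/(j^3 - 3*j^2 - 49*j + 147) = j/(j + 7)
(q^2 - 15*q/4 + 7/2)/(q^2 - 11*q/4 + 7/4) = (q - 2)/(q - 1)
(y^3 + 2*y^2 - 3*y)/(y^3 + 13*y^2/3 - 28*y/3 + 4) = 3*y*(y + 3)/(3*y^2 + 16*y - 12)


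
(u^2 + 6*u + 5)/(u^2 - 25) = (u + 1)/(u - 5)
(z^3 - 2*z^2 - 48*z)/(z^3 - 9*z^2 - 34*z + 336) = z/(z - 7)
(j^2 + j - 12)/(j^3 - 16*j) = (j - 3)/(j*(j - 4))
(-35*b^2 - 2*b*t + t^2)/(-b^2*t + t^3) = (35*b^2 + 2*b*t - t^2)/(t*(b^2 - t^2))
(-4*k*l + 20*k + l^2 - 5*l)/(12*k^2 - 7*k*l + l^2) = (5 - l)/(3*k - l)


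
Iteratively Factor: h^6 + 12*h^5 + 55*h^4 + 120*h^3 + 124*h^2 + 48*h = (h + 1)*(h^5 + 11*h^4 + 44*h^3 + 76*h^2 + 48*h) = (h + 1)*(h + 2)*(h^4 + 9*h^3 + 26*h^2 + 24*h) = (h + 1)*(h + 2)^2*(h^3 + 7*h^2 + 12*h) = (h + 1)*(h + 2)^2*(h + 4)*(h^2 + 3*h) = (h + 1)*(h + 2)^2*(h + 3)*(h + 4)*(h)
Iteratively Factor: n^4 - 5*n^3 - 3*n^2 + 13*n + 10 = (n - 2)*(n^3 - 3*n^2 - 9*n - 5) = (n - 5)*(n - 2)*(n^2 + 2*n + 1) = (n - 5)*(n - 2)*(n + 1)*(n + 1)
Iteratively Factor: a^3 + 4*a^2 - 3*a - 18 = (a + 3)*(a^2 + a - 6) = (a - 2)*(a + 3)*(a + 3)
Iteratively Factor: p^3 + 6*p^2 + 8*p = (p + 2)*(p^2 + 4*p) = (p + 2)*(p + 4)*(p)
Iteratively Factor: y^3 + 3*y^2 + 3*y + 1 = (y + 1)*(y^2 + 2*y + 1) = (y + 1)^2*(y + 1)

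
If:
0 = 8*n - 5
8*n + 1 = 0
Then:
No Solution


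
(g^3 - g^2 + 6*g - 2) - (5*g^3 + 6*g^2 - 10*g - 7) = -4*g^3 - 7*g^2 + 16*g + 5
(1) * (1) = 1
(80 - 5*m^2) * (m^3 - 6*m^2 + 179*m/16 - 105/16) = -5*m^5 + 30*m^4 + 385*m^3/16 - 7155*m^2/16 + 895*m - 525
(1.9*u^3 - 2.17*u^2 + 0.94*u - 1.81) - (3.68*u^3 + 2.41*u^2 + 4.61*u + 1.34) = -1.78*u^3 - 4.58*u^2 - 3.67*u - 3.15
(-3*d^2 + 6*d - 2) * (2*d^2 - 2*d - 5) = -6*d^4 + 18*d^3 - d^2 - 26*d + 10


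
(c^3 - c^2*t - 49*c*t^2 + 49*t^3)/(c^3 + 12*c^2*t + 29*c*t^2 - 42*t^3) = (c - 7*t)/(c + 6*t)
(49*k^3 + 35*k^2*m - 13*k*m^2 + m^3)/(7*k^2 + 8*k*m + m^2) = (49*k^2 - 14*k*m + m^2)/(7*k + m)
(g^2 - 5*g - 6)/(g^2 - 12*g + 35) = (g^2 - 5*g - 6)/(g^2 - 12*g + 35)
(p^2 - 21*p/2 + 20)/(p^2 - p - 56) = (p - 5/2)/(p + 7)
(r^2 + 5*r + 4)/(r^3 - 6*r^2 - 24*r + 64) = (r + 1)/(r^2 - 10*r + 16)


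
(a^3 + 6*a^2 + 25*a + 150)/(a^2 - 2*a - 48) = (a^2 + 25)/(a - 8)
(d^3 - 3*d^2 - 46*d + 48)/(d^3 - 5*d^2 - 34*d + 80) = (d^2 + 5*d - 6)/(d^2 + 3*d - 10)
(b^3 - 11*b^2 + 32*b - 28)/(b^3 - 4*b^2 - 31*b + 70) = (b - 2)/(b + 5)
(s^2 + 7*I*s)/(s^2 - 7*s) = (s + 7*I)/(s - 7)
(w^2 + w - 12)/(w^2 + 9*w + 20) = (w - 3)/(w + 5)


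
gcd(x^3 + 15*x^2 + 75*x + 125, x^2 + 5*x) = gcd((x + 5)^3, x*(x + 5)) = x + 5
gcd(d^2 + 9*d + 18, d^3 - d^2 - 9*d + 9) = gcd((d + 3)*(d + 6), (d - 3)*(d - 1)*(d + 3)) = d + 3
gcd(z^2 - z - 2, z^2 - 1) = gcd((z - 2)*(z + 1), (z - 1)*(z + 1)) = z + 1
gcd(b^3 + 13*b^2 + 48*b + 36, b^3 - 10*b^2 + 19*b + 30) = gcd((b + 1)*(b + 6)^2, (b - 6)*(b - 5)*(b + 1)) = b + 1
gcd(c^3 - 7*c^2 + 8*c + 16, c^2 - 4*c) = c - 4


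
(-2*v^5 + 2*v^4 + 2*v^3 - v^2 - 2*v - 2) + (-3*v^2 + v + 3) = -2*v^5 + 2*v^4 + 2*v^3 - 4*v^2 - v + 1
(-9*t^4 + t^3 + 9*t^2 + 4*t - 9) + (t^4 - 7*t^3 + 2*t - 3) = -8*t^4 - 6*t^3 + 9*t^2 + 6*t - 12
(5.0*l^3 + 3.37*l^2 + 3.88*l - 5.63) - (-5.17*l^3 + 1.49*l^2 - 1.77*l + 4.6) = 10.17*l^3 + 1.88*l^2 + 5.65*l - 10.23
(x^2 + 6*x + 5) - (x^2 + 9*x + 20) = -3*x - 15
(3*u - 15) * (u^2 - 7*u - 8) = 3*u^3 - 36*u^2 + 81*u + 120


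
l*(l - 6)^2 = l^3 - 12*l^2 + 36*l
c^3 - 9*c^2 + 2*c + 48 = (c - 8)*(c - 3)*(c + 2)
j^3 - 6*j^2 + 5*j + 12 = (j - 4)*(j - 3)*(j + 1)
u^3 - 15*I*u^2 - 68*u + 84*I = (u - 7*I)*(u - 6*I)*(u - 2*I)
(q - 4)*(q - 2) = q^2 - 6*q + 8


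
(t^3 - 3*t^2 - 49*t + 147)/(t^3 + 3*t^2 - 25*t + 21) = (t - 7)/(t - 1)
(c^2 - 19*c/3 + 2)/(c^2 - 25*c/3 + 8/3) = (c - 6)/(c - 8)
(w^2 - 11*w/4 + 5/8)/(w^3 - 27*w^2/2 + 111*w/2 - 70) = (w - 1/4)/(w^2 - 11*w + 28)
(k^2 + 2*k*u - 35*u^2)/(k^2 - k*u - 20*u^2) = (k + 7*u)/(k + 4*u)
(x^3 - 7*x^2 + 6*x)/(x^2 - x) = x - 6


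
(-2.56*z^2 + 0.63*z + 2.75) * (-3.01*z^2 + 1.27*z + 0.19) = 7.7056*z^4 - 5.1475*z^3 - 7.9638*z^2 + 3.6122*z + 0.5225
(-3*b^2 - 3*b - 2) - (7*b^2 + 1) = -10*b^2 - 3*b - 3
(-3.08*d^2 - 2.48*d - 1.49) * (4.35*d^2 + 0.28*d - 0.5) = -13.398*d^4 - 11.6504*d^3 - 5.6359*d^2 + 0.8228*d + 0.745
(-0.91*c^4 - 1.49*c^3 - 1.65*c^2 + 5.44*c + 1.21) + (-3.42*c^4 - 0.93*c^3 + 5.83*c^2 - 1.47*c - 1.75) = -4.33*c^4 - 2.42*c^3 + 4.18*c^2 + 3.97*c - 0.54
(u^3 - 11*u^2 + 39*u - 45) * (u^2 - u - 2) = u^5 - 12*u^4 + 48*u^3 - 62*u^2 - 33*u + 90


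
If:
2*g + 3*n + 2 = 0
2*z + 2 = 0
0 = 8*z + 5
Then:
No Solution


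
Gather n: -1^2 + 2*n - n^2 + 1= -n^2 + 2*n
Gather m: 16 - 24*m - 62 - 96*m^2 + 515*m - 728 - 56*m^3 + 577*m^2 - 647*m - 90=-56*m^3 + 481*m^2 - 156*m - 864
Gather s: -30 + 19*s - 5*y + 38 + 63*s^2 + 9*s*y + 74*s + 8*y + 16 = 63*s^2 + s*(9*y + 93) + 3*y + 24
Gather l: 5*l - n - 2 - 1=5*l - n - 3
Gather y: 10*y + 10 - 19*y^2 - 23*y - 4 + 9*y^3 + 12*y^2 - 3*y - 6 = 9*y^3 - 7*y^2 - 16*y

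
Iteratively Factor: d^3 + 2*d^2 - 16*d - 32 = (d - 4)*(d^2 + 6*d + 8) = (d - 4)*(d + 2)*(d + 4)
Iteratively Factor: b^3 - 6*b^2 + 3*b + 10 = (b + 1)*(b^2 - 7*b + 10) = (b - 5)*(b + 1)*(b - 2)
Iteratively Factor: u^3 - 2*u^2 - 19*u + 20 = (u - 1)*(u^2 - u - 20) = (u - 5)*(u - 1)*(u + 4)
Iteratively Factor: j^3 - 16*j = (j + 4)*(j^2 - 4*j) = (j - 4)*(j + 4)*(j)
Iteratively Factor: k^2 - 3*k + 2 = (k - 2)*(k - 1)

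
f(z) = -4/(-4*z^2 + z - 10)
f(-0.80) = 0.30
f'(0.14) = -0.00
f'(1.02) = -0.17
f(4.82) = 0.04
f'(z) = -4*(8*z - 1)/(-4*z^2 + z - 10)^2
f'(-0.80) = 0.17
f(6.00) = 0.03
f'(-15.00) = 0.00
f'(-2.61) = 0.06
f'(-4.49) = 0.02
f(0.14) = 0.40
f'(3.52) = -0.03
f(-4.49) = 0.04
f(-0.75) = 0.31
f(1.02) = 0.30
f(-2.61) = 0.10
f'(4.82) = -0.02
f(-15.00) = 0.00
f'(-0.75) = 0.17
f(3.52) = 0.07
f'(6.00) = -0.00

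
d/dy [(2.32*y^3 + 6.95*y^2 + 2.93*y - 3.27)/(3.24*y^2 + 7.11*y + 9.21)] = (7.5168*y^4 + 32.9904*y^3 + 104.0229*y^2 + 149.2086*y + 50.235)/(10.4976*y^4 + 46.0728*y^3 + 110.2329*y^2 + 130.9662*y + 84.8241)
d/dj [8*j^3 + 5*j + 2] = 24*j^2 + 5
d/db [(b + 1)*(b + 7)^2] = 3*(b + 3)*(b + 7)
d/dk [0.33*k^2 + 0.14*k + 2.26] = 0.66*k + 0.14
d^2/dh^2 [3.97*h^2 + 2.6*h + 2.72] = 7.94000000000000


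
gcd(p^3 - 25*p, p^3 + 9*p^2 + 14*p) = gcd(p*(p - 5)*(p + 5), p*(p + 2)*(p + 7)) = p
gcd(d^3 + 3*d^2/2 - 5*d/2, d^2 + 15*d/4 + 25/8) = d + 5/2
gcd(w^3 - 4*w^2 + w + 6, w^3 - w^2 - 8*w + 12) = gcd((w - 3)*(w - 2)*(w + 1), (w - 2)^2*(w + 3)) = w - 2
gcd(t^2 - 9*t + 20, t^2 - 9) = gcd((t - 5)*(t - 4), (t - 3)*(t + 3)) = 1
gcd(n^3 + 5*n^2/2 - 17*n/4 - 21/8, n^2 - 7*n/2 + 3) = n - 3/2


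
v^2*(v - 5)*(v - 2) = v^4 - 7*v^3 + 10*v^2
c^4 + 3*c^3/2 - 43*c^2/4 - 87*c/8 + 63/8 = (c - 3)*(c - 1/2)*(c + 3/2)*(c + 7/2)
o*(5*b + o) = 5*b*o + o^2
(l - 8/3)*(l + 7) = l^2 + 13*l/3 - 56/3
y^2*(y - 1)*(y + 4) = y^4 + 3*y^3 - 4*y^2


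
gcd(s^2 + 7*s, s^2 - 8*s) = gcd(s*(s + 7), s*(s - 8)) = s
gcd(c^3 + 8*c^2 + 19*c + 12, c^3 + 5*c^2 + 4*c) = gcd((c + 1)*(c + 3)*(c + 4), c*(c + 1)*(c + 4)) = c^2 + 5*c + 4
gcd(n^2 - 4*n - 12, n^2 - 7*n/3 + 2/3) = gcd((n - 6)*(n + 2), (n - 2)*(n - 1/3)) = 1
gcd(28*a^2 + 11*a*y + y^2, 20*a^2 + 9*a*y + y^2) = 4*a + y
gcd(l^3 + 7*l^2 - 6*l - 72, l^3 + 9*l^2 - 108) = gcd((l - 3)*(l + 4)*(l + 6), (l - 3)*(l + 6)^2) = l^2 + 3*l - 18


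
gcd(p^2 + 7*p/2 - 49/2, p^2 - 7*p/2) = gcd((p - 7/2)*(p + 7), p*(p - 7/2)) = p - 7/2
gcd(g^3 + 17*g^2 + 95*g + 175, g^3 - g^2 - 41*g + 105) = g + 7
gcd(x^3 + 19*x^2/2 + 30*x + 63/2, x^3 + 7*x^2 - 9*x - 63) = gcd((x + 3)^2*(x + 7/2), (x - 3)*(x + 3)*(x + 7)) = x + 3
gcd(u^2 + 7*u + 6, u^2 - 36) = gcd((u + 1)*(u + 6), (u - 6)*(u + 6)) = u + 6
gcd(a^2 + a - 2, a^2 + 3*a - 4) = a - 1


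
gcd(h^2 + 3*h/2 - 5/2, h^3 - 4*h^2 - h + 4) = h - 1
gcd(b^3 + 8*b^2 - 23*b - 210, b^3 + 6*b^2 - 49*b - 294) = b^2 + 13*b + 42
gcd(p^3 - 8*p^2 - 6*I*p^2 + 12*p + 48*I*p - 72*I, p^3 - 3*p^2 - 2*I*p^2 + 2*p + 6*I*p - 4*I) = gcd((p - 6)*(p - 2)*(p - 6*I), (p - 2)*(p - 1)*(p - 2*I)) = p - 2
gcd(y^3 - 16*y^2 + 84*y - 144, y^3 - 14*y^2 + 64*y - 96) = y^2 - 10*y + 24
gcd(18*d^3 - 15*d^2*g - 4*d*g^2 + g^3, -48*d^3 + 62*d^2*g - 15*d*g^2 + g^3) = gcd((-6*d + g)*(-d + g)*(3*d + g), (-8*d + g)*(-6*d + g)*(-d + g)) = 6*d^2 - 7*d*g + g^2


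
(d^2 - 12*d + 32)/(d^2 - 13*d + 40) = (d - 4)/(d - 5)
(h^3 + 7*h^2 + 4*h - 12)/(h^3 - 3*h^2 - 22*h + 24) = (h^2 + 8*h + 12)/(h^2 - 2*h - 24)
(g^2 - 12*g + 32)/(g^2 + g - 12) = (g^2 - 12*g + 32)/(g^2 + g - 12)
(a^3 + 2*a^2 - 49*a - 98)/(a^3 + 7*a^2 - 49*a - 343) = (a + 2)/(a + 7)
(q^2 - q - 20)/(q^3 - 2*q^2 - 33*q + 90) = (q + 4)/(q^2 + 3*q - 18)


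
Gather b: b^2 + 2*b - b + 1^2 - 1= b^2 + b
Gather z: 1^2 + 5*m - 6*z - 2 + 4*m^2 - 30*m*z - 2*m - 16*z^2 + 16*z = 4*m^2 + 3*m - 16*z^2 + z*(10 - 30*m) - 1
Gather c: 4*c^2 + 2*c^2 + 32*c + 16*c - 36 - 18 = 6*c^2 + 48*c - 54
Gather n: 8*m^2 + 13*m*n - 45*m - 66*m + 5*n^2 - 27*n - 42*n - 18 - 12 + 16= 8*m^2 - 111*m + 5*n^2 + n*(13*m - 69) - 14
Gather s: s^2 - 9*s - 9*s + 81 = s^2 - 18*s + 81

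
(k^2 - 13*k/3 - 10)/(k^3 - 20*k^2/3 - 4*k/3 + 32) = (3*k + 5)/(3*k^2 - 2*k - 16)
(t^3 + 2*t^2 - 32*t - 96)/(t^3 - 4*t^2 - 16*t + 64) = (t^2 - 2*t - 24)/(t^2 - 8*t + 16)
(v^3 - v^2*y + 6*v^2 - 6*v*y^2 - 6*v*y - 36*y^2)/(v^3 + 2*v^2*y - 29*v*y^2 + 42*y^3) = (-v^2 - 2*v*y - 6*v - 12*y)/(-v^2 - 5*v*y + 14*y^2)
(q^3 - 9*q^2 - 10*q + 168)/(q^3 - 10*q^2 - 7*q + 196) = (q - 6)/(q - 7)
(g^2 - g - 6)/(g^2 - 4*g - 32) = (-g^2 + g + 6)/(-g^2 + 4*g + 32)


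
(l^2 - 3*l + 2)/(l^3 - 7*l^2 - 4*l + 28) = (l - 1)/(l^2 - 5*l - 14)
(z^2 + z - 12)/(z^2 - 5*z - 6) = (-z^2 - z + 12)/(-z^2 + 5*z + 6)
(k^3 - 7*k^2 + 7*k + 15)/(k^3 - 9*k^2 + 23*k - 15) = (k + 1)/(k - 1)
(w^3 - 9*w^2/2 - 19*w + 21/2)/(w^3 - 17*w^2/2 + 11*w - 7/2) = (w + 3)/(w - 1)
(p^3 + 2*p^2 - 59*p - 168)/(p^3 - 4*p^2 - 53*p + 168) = (p + 3)/(p - 3)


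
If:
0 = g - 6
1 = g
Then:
No Solution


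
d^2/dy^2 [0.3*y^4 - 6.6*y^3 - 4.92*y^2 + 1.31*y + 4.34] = 3.6*y^2 - 39.6*y - 9.84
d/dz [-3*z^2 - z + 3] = -6*z - 1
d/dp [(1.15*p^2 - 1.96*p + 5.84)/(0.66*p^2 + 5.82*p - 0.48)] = (7.9866*p^2 - 8.8128*p - 33.048)/(0.4356*p^4 + 7.6824*p^3 + 33.2388*p^2 - 5.5872*p + 0.2304)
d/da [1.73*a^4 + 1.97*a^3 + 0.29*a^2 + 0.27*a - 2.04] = 6.92*a^3 + 5.91*a^2 + 0.58*a + 0.27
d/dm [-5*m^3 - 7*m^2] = m*(-15*m - 14)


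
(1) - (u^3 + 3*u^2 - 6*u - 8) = -u^3 - 3*u^2 + 6*u + 9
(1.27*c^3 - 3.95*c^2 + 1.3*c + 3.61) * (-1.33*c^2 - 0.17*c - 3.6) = -1.6891*c^5 + 5.0376*c^4 - 5.6295*c^3 + 9.1977*c^2 - 5.2937*c - 12.996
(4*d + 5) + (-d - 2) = 3*d + 3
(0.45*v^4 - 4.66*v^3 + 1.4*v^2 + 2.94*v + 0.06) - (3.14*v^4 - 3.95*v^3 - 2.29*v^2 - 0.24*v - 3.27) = -2.69*v^4 - 0.71*v^3 + 3.69*v^2 + 3.18*v + 3.33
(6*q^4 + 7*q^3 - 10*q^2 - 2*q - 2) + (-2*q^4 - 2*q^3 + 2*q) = 4*q^4 + 5*q^3 - 10*q^2 - 2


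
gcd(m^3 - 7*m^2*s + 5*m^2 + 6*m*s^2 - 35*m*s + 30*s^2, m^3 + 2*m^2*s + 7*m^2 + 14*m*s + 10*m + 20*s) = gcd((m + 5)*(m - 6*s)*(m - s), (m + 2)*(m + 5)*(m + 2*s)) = m + 5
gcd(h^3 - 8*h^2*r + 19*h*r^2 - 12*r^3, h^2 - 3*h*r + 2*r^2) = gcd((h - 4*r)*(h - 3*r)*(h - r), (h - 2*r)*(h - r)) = -h + r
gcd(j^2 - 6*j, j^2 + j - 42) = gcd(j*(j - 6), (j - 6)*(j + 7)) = j - 6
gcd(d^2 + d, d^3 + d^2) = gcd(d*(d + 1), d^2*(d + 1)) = d^2 + d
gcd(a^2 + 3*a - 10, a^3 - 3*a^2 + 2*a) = a - 2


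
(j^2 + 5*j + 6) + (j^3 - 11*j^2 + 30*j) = j^3 - 10*j^2 + 35*j + 6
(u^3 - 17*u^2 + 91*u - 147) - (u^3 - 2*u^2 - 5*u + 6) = -15*u^2 + 96*u - 153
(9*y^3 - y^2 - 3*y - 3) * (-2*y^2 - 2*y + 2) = -18*y^5 - 16*y^4 + 26*y^3 + 10*y^2 - 6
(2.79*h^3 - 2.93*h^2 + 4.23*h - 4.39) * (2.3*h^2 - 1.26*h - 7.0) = 6.417*h^5 - 10.2544*h^4 - 6.1092*h^3 + 5.0832*h^2 - 24.0786*h + 30.73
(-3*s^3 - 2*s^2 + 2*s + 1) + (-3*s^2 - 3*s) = -3*s^3 - 5*s^2 - s + 1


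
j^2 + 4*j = j*(j + 4)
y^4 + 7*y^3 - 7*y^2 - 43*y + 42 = (y - 2)*(y - 1)*(y + 3)*(y + 7)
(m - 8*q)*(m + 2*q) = m^2 - 6*m*q - 16*q^2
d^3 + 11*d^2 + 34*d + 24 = (d + 1)*(d + 4)*(d + 6)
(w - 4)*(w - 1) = w^2 - 5*w + 4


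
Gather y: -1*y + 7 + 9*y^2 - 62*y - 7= 9*y^2 - 63*y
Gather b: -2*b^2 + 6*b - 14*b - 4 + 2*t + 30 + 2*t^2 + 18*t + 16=-2*b^2 - 8*b + 2*t^2 + 20*t + 42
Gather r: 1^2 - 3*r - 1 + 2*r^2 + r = 2*r^2 - 2*r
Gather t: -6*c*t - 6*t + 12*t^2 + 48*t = 12*t^2 + t*(42 - 6*c)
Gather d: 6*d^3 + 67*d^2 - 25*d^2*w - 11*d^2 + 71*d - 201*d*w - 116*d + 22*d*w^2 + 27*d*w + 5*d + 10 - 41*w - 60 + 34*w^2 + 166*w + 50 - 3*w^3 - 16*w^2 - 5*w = 6*d^3 + d^2*(56 - 25*w) + d*(22*w^2 - 174*w - 40) - 3*w^3 + 18*w^2 + 120*w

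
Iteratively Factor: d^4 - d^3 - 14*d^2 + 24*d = (d + 4)*(d^3 - 5*d^2 + 6*d) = (d - 2)*(d + 4)*(d^2 - 3*d) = d*(d - 2)*(d + 4)*(d - 3)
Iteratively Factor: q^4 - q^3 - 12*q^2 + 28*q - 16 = (q - 2)*(q^3 + q^2 - 10*q + 8) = (q - 2)^2*(q^2 + 3*q - 4) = (q - 2)^2*(q - 1)*(q + 4)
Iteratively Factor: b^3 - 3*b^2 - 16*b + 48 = (b - 3)*(b^2 - 16) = (b - 3)*(b + 4)*(b - 4)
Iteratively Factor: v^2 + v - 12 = (v - 3)*(v + 4)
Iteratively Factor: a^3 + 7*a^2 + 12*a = (a + 4)*(a^2 + 3*a) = (a + 3)*(a + 4)*(a)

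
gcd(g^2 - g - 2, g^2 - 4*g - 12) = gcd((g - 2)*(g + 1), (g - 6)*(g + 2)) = 1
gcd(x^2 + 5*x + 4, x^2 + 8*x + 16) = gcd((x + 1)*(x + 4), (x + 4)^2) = x + 4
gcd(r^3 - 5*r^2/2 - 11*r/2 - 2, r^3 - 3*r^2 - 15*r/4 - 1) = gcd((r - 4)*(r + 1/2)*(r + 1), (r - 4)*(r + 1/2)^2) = r^2 - 7*r/2 - 2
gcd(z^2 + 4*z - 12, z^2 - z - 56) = 1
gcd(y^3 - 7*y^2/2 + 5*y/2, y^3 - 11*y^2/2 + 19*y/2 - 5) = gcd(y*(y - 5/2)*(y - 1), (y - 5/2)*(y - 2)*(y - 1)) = y^2 - 7*y/2 + 5/2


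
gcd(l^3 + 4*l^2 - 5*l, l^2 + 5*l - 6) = l - 1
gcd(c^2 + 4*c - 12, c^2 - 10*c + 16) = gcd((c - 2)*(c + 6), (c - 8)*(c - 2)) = c - 2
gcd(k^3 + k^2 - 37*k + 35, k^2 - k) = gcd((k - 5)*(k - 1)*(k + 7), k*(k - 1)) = k - 1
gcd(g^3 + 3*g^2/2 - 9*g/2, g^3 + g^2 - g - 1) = 1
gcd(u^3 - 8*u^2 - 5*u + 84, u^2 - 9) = u + 3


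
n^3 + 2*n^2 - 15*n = n*(n - 3)*(n + 5)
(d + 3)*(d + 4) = d^2 + 7*d + 12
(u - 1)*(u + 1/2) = u^2 - u/2 - 1/2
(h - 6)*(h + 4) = h^2 - 2*h - 24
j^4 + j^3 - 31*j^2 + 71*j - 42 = (j - 3)*(j - 2)*(j - 1)*(j + 7)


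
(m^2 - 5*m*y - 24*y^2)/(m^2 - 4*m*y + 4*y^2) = (m^2 - 5*m*y - 24*y^2)/(m^2 - 4*m*y + 4*y^2)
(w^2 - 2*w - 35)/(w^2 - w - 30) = (w - 7)/(w - 6)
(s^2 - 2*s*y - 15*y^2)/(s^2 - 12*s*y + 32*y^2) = (s^2 - 2*s*y - 15*y^2)/(s^2 - 12*s*y + 32*y^2)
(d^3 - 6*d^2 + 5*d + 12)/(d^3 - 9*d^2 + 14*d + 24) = (d - 3)/(d - 6)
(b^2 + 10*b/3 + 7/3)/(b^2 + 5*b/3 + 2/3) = (3*b + 7)/(3*b + 2)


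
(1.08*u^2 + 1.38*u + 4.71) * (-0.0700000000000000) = -0.0756*u^2 - 0.0966*u - 0.3297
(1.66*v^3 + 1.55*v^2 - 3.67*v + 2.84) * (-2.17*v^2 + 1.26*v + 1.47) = -3.6022*v^5 - 1.2719*v^4 + 12.3571*v^3 - 8.5085*v^2 - 1.8165*v + 4.1748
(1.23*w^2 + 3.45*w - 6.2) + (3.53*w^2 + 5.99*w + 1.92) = 4.76*w^2 + 9.44*w - 4.28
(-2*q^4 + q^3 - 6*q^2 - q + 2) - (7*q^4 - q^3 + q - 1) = -9*q^4 + 2*q^3 - 6*q^2 - 2*q + 3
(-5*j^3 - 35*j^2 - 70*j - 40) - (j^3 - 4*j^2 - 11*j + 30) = -6*j^3 - 31*j^2 - 59*j - 70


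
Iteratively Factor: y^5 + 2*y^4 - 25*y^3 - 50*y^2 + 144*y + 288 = (y + 2)*(y^4 - 25*y^2 + 144) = (y + 2)*(y + 3)*(y^3 - 3*y^2 - 16*y + 48) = (y - 3)*(y + 2)*(y + 3)*(y^2 - 16) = (y - 3)*(y + 2)*(y + 3)*(y + 4)*(y - 4)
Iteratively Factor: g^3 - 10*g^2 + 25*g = (g)*(g^2 - 10*g + 25) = g*(g - 5)*(g - 5)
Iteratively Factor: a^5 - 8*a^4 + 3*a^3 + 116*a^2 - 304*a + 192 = (a - 1)*(a^4 - 7*a^3 - 4*a^2 + 112*a - 192) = (a - 4)*(a - 1)*(a^3 - 3*a^2 - 16*a + 48) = (a - 4)*(a - 1)*(a + 4)*(a^2 - 7*a + 12) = (a - 4)^2*(a - 1)*(a + 4)*(a - 3)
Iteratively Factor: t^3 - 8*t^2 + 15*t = (t)*(t^2 - 8*t + 15) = t*(t - 5)*(t - 3)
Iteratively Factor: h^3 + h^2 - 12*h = (h)*(h^2 + h - 12) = h*(h - 3)*(h + 4)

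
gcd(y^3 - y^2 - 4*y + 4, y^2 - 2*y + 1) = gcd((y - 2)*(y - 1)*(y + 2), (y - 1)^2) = y - 1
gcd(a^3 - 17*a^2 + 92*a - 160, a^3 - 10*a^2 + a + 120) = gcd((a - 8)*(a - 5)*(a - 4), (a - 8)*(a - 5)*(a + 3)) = a^2 - 13*a + 40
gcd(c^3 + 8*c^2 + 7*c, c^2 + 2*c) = c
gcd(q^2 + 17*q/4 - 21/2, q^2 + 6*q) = q + 6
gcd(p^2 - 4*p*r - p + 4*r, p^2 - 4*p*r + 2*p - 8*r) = p - 4*r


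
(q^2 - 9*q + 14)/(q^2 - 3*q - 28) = (q - 2)/(q + 4)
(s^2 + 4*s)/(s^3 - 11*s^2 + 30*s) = (s + 4)/(s^2 - 11*s + 30)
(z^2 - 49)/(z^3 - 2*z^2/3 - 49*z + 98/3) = 3/(3*z - 2)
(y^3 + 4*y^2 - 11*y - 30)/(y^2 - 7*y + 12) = (y^2 + 7*y + 10)/(y - 4)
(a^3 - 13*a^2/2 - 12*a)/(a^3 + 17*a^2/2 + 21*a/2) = (a - 8)/(a + 7)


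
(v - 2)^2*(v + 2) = v^3 - 2*v^2 - 4*v + 8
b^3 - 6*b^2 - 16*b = b*(b - 8)*(b + 2)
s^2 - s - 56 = (s - 8)*(s + 7)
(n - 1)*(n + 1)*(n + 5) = n^3 + 5*n^2 - n - 5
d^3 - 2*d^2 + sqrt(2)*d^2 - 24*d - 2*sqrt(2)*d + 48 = (d - 2)*(d - 3*sqrt(2))*(d + 4*sqrt(2))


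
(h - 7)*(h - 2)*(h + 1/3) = h^3 - 26*h^2/3 + 11*h + 14/3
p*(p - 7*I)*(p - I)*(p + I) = p^4 - 7*I*p^3 + p^2 - 7*I*p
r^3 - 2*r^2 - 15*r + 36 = (r - 3)^2*(r + 4)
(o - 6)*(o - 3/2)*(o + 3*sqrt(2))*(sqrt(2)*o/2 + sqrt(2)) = sqrt(2)*o^4/2 - 11*sqrt(2)*o^3/4 + 3*o^3 - 33*o^2/2 - 3*sqrt(2)*o^2 - 18*o + 9*sqrt(2)*o + 54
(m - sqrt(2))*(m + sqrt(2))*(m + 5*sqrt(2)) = m^3 + 5*sqrt(2)*m^2 - 2*m - 10*sqrt(2)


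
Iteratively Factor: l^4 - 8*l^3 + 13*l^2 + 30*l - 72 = (l + 2)*(l^3 - 10*l^2 + 33*l - 36) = (l - 3)*(l + 2)*(l^2 - 7*l + 12) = (l - 3)^2*(l + 2)*(l - 4)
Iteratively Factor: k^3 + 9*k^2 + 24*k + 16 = (k + 4)*(k^2 + 5*k + 4) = (k + 1)*(k + 4)*(k + 4)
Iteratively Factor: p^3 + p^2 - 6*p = (p)*(p^2 + p - 6) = p*(p + 3)*(p - 2)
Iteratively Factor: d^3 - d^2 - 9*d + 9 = (d + 3)*(d^2 - 4*d + 3) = (d - 1)*(d + 3)*(d - 3)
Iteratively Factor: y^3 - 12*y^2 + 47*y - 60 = (y - 5)*(y^2 - 7*y + 12) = (y - 5)*(y - 4)*(y - 3)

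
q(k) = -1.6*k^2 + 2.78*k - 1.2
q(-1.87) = -11.99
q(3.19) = -8.61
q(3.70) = -12.82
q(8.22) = -86.46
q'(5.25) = -14.02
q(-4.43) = -44.92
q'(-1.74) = 8.35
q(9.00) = -105.78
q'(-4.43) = 16.96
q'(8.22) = -23.52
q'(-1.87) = 8.76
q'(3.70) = -9.06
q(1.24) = -0.21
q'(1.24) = -1.19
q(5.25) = -30.70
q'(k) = 2.78 - 3.2*k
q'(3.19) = -7.43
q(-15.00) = -402.90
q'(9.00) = -26.02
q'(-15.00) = 50.78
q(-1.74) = -10.88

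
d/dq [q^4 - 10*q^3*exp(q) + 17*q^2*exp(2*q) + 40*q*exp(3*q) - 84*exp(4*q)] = -10*q^3*exp(q) + 4*q^3 + 34*q^2*exp(2*q) - 30*q^2*exp(q) + 120*q*exp(3*q) + 34*q*exp(2*q) - 336*exp(4*q) + 40*exp(3*q)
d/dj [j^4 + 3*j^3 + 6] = j^2*(4*j + 9)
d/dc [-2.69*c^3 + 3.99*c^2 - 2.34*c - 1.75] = -8.07*c^2 + 7.98*c - 2.34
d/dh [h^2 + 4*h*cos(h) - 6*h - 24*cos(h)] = -4*h*sin(h) + 2*h + 24*sin(h) + 4*cos(h) - 6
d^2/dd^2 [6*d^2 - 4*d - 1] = 12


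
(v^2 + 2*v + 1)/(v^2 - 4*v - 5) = (v + 1)/(v - 5)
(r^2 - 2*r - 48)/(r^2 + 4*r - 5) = (r^2 - 2*r - 48)/(r^2 + 4*r - 5)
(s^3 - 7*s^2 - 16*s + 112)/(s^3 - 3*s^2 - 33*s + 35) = (s^2 - 16)/(s^2 + 4*s - 5)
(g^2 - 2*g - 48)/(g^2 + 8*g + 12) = (g - 8)/(g + 2)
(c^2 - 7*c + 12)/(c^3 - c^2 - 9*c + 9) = (c - 4)/(c^2 + 2*c - 3)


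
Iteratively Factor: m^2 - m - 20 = (m - 5)*(m + 4)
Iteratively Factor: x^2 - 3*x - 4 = (x + 1)*(x - 4)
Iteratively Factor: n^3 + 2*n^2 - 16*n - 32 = (n + 2)*(n^2 - 16) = (n + 2)*(n + 4)*(n - 4)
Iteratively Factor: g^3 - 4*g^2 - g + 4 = (g - 1)*(g^2 - 3*g - 4) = (g - 4)*(g - 1)*(g + 1)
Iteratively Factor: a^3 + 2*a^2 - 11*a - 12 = (a + 1)*(a^2 + a - 12) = (a + 1)*(a + 4)*(a - 3)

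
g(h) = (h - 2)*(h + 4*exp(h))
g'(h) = h + (h - 2)*(4*exp(h) + 1) + 4*exp(h)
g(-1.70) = 3.59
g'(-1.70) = -7.37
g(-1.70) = 3.59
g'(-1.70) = -7.37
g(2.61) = 34.77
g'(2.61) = 90.80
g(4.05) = 478.96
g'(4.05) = 706.35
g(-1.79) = 4.25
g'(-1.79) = -7.44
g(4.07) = 493.28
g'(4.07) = 725.22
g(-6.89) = 61.22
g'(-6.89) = -15.81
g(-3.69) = 20.43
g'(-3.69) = -9.85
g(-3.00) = 14.00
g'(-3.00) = -8.80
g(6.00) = 6478.86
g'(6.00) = 8078.58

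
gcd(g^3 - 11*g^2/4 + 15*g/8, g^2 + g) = g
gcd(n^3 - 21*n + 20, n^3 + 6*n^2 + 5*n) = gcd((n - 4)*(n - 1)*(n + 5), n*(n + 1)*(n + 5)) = n + 5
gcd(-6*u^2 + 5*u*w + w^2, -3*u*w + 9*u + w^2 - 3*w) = 1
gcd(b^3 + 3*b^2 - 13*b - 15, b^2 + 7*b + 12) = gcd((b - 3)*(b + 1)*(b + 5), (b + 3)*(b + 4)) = 1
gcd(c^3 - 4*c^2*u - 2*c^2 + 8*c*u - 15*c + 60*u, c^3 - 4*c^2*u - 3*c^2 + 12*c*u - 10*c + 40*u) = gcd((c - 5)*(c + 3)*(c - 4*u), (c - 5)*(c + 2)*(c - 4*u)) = -c^2 + 4*c*u + 5*c - 20*u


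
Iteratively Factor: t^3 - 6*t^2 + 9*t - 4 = (t - 1)*(t^2 - 5*t + 4) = (t - 4)*(t - 1)*(t - 1)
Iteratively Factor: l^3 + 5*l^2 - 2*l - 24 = (l + 4)*(l^2 + l - 6) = (l - 2)*(l + 4)*(l + 3)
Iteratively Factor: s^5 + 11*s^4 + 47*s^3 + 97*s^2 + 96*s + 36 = (s + 3)*(s^4 + 8*s^3 + 23*s^2 + 28*s + 12) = (s + 1)*(s + 3)*(s^3 + 7*s^2 + 16*s + 12) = (s + 1)*(s + 2)*(s + 3)*(s^2 + 5*s + 6) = (s + 1)*(s + 2)^2*(s + 3)*(s + 3)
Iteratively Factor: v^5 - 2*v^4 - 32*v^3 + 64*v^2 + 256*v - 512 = (v + 4)*(v^4 - 6*v^3 - 8*v^2 + 96*v - 128) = (v - 4)*(v + 4)*(v^3 - 2*v^2 - 16*v + 32) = (v - 4)^2*(v + 4)*(v^2 + 2*v - 8) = (v - 4)^2*(v + 4)^2*(v - 2)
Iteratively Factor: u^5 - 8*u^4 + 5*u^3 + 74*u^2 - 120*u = (u + 3)*(u^4 - 11*u^3 + 38*u^2 - 40*u) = (u - 2)*(u + 3)*(u^3 - 9*u^2 + 20*u) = (u - 5)*(u - 2)*(u + 3)*(u^2 - 4*u) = u*(u - 5)*(u - 2)*(u + 3)*(u - 4)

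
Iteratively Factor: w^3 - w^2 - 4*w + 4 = (w - 1)*(w^2 - 4) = (w - 2)*(w - 1)*(w + 2)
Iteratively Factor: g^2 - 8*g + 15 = (g - 5)*(g - 3)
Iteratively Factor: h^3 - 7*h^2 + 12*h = (h)*(h^2 - 7*h + 12) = h*(h - 4)*(h - 3)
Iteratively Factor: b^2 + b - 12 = (b - 3)*(b + 4)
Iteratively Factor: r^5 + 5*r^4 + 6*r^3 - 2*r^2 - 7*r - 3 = (r + 3)*(r^4 + 2*r^3 - 2*r - 1) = (r + 1)*(r + 3)*(r^3 + r^2 - r - 1) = (r + 1)^2*(r + 3)*(r^2 - 1) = (r - 1)*(r + 1)^2*(r + 3)*(r + 1)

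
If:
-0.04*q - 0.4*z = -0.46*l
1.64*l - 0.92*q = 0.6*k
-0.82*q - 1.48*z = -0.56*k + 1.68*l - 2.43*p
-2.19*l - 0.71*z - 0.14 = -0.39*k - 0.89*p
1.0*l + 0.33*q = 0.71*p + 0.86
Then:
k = 12.37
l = -0.34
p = -5.72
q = -8.67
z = 0.47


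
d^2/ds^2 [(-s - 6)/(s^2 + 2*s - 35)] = 2*(-4*(s + 1)^2*(s + 6) + (3*s + 8)*(s^2 + 2*s - 35))/(s^2 + 2*s - 35)^3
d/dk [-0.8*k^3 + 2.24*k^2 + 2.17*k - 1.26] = -2.4*k^2 + 4.48*k + 2.17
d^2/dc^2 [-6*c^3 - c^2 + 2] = -36*c - 2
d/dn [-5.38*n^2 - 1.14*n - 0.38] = -10.76*n - 1.14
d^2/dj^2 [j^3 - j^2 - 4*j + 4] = 6*j - 2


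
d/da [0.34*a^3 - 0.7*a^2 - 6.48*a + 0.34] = 1.02*a^2 - 1.4*a - 6.48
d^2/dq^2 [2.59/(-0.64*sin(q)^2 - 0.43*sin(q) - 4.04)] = (4.243456*sin(q)^4 + 2.138304*sin(q)^3 - 32.673109*sin(q)^2 - 8.775956*sin(q) + 12.435626)/(0.64*sin(q)^2 + 0.43*sin(q) + 4.04)^3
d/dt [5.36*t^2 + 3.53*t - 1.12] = 10.72*t + 3.53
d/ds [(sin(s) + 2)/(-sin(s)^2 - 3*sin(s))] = (cos(s) + 4/tan(s) + 6*cos(s)/sin(s)^2)/(sin(s) + 3)^2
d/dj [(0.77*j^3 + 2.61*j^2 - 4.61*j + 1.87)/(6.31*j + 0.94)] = (9.7174*j^3 + 18.6405*j^2 + 4.9068*j - 16.1331)/(39.8161*j^2 + 11.8628*j + 0.8836)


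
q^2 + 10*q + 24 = (q + 4)*(q + 6)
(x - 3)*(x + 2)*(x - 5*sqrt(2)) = x^3 - 5*sqrt(2)*x^2 - x^2 - 6*x + 5*sqrt(2)*x + 30*sqrt(2)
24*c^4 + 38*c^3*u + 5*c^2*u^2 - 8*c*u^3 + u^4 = (-6*c + u)*(-4*c + u)*(c + u)^2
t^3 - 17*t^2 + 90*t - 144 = (t - 8)*(t - 6)*(t - 3)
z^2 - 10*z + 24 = (z - 6)*(z - 4)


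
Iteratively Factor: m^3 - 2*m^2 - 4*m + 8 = (m + 2)*(m^2 - 4*m + 4) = (m - 2)*(m + 2)*(m - 2)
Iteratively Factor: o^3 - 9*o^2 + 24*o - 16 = (o - 4)*(o^2 - 5*o + 4) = (o - 4)^2*(o - 1)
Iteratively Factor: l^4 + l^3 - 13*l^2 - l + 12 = (l + 1)*(l^3 - 13*l + 12) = (l + 1)*(l + 4)*(l^2 - 4*l + 3) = (l - 1)*(l + 1)*(l + 4)*(l - 3)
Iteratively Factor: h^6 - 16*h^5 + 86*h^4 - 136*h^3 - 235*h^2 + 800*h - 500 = (h - 5)*(h^5 - 11*h^4 + 31*h^3 + 19*h^2 - 140*h + 100) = (h - 5)^2*(h^4 - 6*h^3 + h^2 + 24*h - 20) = (h - 5)^2*(h - 2)*(h^3 - 4*h^2 - 7*h + 10) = (h - 5)^2*(h - 2)*(h - 1)*(h^2 - 3*h - 10) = (h - 5)^3*(h - 2)*(h - 1)*(h + 2)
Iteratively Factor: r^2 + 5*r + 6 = (r + 3)*(r + 2)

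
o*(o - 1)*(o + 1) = o^3 - o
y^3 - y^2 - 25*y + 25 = (y - 5)*(y - 1)*(y + 5)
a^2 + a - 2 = (a - 1)*(a + 2)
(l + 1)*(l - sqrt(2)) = l^2 - sqrt(2)*l + l - sqrt(2)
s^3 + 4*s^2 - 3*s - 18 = (s - 2)*(s + 3)^2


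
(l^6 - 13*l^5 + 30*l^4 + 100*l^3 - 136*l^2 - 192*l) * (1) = l^6 - 13*l^5 + 30*l^4 + 100*l^3 - 136*l^2 - 192*l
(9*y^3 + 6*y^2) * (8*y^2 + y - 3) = 72*y^5 + 57*y^4 - 21*y^3 - 18*y^2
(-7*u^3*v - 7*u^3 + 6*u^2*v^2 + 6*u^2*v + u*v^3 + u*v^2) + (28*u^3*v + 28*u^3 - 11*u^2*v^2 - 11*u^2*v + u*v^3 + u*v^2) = 21*u^3*v + 21*u^3 - 5*u^2*v^2 - 5*u^2*v + 2*u*v^3 + 2*u*v^2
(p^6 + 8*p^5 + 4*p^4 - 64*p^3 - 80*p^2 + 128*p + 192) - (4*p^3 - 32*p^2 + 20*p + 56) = p^6 + 8*p^5 + 4*p^4 - 68*p^3 - 48*p^2 + 108*p + 136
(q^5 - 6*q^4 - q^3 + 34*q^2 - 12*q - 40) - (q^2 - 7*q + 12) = q^5 - 6*q^4 - q^3 + 33*q^2 - 5*q - 52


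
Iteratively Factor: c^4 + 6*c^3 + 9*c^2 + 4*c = (c + 1)*(c^3 + 5*c^2 + 4*c) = (c + 1)*(c + 4)*(c^2 + c) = c*(c + 1)*(c + 4)*(c + 1)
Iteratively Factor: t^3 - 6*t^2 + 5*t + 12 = (t - 4)*(t^2 - 2*t - 3) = (t - 4)*(t + 1)*(t - 3)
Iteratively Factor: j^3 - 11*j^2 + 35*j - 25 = (j - 5)*(j^2 - 6*j + 5) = (j - 5)^2*(j - 1)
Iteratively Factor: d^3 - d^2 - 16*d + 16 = (d - 4)*(d^2 + 3*d - 4) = (d - 4)*(d + 4)*(d - 1)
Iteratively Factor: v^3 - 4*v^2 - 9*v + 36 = (v - 3)*(v^2 - v - 12) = (v - 4)*(v - 3)*(v + 3)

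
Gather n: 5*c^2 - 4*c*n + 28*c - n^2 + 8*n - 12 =5*c^2 + 28*c - n^2 + n*(8 - 4*c) - 12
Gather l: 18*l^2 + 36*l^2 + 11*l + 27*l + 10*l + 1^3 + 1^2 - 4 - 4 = 54*l^2 + 48*l - 6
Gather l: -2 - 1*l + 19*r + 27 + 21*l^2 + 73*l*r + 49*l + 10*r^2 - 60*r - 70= 21*l^2 + l*(73*r + 48) + 10*r^2 - 41*r - 45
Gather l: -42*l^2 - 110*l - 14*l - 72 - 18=-42*l^2 - 124*l - 90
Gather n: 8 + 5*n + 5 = 5*n + 13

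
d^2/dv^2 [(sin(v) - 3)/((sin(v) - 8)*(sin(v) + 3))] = (-sin(v)^5 + 7*sin(v)^4 - 187*sin(v)^3 + 465*sin(v)^2 - 702*sin(v) - 534)/((sin(v) - 8)^3*(sin(v) + 3)^3)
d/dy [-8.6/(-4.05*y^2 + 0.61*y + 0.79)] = (5.246 - 69.66*y)/(-4.05*y^2 + 0.61*y + 0.79)^2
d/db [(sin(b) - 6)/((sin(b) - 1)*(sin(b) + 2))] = (12*sin(b) + cos(b)^2 + 3)*cos(b)/((sin(b) - 1)^2*(sin(b) + 2)^2)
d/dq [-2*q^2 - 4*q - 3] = -4*q - 4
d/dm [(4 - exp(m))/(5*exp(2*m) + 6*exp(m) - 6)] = (5*exp(2*m) - 40*exp(m) - 18)*exp(m)/(25*exp(4*m) + 60*exp(3*m) - 24*exp(2*m) - 72*exp(m) + 36)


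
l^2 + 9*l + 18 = (l + 3)*(l + 6)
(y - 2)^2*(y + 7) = y^3 + 3*y^2 - 24*y + 28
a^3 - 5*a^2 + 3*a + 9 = (a - 3)^2*(a + 1)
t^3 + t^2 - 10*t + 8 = (t - 2)*(t - 1)*(t + 4)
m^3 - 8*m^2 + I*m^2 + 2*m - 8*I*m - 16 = (m - 8)*(m - I)*(m + 2*I)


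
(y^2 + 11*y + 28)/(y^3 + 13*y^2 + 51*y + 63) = (y + 4)/(y^2 + 6*y + 9)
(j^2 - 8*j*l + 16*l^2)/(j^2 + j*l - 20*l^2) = (j - 4*l)/(j + 5*l)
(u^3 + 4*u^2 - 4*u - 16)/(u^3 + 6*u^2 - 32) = (u + 2)/(u + 4)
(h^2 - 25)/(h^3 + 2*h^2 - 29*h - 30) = (h + 5)/(h^2 + 7*h + 6)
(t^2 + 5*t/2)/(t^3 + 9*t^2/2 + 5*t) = 1/(t + 2)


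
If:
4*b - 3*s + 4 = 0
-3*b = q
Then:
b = 3*s/4 - 1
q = 3 - 9*s/4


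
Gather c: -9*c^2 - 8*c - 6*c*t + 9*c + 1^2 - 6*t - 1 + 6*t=-9*c^2 + c*(1 - 6*t)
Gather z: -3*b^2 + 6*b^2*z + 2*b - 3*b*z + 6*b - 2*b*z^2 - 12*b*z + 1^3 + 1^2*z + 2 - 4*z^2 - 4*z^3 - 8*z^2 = -3*b^2 + 8*b - 4*z^3 + z^2*(-2*b - 12) + z*(6*b^2 - 15*b + 1) + 3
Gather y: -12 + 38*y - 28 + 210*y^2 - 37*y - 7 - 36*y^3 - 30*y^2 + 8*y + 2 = -36*y^3 + 180*y^2 + 9*y - 45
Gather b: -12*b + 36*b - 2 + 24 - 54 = 24*b - 32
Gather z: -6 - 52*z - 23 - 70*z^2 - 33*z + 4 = -70*z^2 - 85*z - 25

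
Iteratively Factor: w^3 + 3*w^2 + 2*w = (w + 2)*(w^2 + w) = (w + 1)*(w + 2)*(w)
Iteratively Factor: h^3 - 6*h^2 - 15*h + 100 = (h - 5)*(h^2 - h - 20) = (h - 5)*(h + 4)*(h - 5)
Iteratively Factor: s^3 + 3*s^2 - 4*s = (s + 4)*(s^2 - s) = (s - 1)*(s + 4)*(s)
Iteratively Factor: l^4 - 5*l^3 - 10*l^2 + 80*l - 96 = (l - 4)*(l^3 - l^2 - 14*l + 24) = (l - 4)*(l - 2)*(l^2 + l - 12) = (l - 4)*(l - 2)*(l + 4)*(l - 3)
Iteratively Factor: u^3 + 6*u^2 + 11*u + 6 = (u + 1)*(u^2 + 5*u + 6) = (u + 1)*(u + 2)*(u + 3)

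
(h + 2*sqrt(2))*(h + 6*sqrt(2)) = h^2 + 8*sqrt(2)*h + 24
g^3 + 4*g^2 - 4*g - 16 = (g - 2)*(g + 2)*(g + 4)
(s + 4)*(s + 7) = s^2 + 11*s + 28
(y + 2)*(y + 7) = y^2 + 9*y + 14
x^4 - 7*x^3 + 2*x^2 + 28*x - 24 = (x - 6)*(x - 2)*(x - 1)*(x + 2)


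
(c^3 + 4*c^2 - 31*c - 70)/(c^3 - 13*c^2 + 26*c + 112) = (c^2 + 2*c - 35)/(c^2 - 15*c + 56)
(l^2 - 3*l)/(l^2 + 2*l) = (l - 3)/(l + 2)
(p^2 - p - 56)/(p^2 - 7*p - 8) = (p + 7)/(p + 1)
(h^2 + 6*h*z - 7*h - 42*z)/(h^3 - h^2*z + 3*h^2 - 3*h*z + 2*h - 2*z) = (h^2 + 6*h*z - 7*h - 42*z)/(h^3 - h^2*z + 3*h^2 - 3*h*z + 2*h - 2*z)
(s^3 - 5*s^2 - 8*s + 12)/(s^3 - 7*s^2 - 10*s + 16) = (s - 6)/(s - 8)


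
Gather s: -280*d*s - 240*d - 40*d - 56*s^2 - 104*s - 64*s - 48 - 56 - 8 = -280*d - 56*s^2 + s*(-280*d - 168) - 112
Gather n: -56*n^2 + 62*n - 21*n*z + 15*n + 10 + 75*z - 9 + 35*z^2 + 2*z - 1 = -56*n^2 + n*(77 - 21*z) + 35*z^2 + 77*z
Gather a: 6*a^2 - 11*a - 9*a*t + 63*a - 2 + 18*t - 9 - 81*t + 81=6*a^2 + a*(52 - 9*t) - 63*t + 70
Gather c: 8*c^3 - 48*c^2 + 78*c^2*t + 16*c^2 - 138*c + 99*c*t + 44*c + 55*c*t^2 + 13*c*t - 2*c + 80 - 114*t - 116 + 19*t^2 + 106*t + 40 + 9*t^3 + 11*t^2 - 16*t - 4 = 8*c^3 + c^2*(78*t - 32) + c*(55*t^2 + 112*t - 96) + 9*t^3 + 30*t^2 - 24*t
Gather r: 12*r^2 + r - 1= 12*r^2 + r - 1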